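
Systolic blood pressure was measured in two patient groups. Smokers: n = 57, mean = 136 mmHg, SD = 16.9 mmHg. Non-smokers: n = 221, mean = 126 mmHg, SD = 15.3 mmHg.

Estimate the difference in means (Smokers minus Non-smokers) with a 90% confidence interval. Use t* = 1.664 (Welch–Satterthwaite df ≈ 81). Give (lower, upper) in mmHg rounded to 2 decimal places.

(5.90, 14.10)

SE₁ = s₁/√n₁ = 16.9/√57 = 2.2385; SE₂ = 15.3/√221 = 1.0292.
Independent samples, unequal variances: SE_diff = √(SE₁² + SE₂²) = √(5.01088225 + 1.05925264) = 2.4638.
t* = 1.664, so margin of error = 1.664 × 2.4638 = 4.0998.
Difference in means = 136 − 126 = 10.0000.
10.0000 ± 4.0998 → (5.90, 14.10).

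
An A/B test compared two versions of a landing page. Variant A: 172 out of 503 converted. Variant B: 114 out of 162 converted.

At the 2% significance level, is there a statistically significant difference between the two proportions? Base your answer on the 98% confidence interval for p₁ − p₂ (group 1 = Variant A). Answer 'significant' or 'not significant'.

significant

p̂₁ = 172/503 = 0.3419 and p̂₂ = 114/162 = 0.7037.
SE₁ = √(p̂₁(1−p̂₁)/n₁) = √(0.3419·0.6581/503) = 0.02115; SE₂ = √(0.7037·0.2963/162) = 0.03588.
Independent samples: SE of the difference = √(SE₁² + SE₂²) = √(0.0004473225 + 0.0012873744) = 0.04165.
z* for 98% confidence is 2.326, so the margin of error is 2.326 × 0.04165 = 0.09688.
Point estimate p̂₁ − p̂₂ = 0.3419 − 0.7037 = -0.3618.
-0.3618 ± 0.09688 → (-0.45868, -0.26492).
The interval (-0.45868, -0.26492) does not contain 0, so the difference is significant.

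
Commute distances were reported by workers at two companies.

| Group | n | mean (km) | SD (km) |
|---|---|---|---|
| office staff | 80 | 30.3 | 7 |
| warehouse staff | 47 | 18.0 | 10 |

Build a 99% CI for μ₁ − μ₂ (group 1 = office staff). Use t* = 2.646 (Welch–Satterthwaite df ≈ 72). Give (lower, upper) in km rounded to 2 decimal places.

Per-group SEs: s₁/√n₁ = 7/√80 = 0.7826, s₂/√n₂ = 10/√47 = 1.4586.
Unpooled SE of the difference: √(0.61246276 + 2.12751396) = 1.6553.
Margin of error = t* · SE = 2.646 × 1.6553 = 4.3799.
x̄₁ − x̄₂ = 30.3 − 18.0 = 12.3000.
CI: 12.3000 ± 4.3799 = (7.92, 16.68).

(7.92, 16.68)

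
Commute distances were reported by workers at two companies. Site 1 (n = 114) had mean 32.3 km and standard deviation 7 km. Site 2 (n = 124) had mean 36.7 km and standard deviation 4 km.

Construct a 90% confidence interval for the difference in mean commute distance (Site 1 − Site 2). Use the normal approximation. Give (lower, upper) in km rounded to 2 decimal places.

Standard errors of each mean: 7/√114 = 0.6556 and 4/√124 = 0.3592.
SE(x̄₁ − x̄₂) = √(0.6556² + 0.3592²) = 0.7476 for independent samples with unequal variances.
With z* = 1.645, the margin is 1.645 × 0.7476 = 1.2298.
x̄₁ − x̄₂ = 32.3 − 36.7 = -4.4000; the interval is -4.4000 ± 1.2298 = (-5.63, -3.17).

(-5.63, -3.17)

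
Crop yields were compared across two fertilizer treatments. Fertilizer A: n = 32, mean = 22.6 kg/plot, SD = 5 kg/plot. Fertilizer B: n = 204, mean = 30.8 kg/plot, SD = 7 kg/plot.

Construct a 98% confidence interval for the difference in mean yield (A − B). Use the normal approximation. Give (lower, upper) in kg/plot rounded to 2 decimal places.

Per-group SEs: s₁/√n₁ = 5/√32 = 0.8839, s₂/√n₂ = 7/√204 = 0.4901.
Unpooled SE of the difference: √(0.78127921 + 0.24019801) = 1.0107.
Margin of error = z* · SE = 2.326 × 1.0107 = 2.3509.
x̄₁ − x̄₂ = 22.6 − 30.8 = -8.2000.
CI: -8.2000 ± 2.3509 = (-10.55, -5.85).

(-10.55, -5.85)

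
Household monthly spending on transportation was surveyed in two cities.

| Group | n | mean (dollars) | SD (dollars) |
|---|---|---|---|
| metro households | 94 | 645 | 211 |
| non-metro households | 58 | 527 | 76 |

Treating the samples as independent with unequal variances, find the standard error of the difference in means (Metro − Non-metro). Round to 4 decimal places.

Standard errors of each mean: 211/√94 = 21.7630 and 76/√58 = 9.9793.
SE(x̄₁ − x̄₂) = √(21.7630² + 9.9793²) = 23.9419 for independent samples with unequal variances.

23.9419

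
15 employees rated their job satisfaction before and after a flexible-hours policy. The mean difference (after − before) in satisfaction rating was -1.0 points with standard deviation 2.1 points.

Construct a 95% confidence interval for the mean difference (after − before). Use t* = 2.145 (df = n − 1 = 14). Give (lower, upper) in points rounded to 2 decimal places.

(-2.16, 0.16)

Paired design: SE = s_d/√n = 2.1/√15 = 0.5422.
t* = 2.145; margin of error = 2.145 × 0.5422 = 1.1630.
-1.0 ± 1.1630 → (-2.16, 0.16).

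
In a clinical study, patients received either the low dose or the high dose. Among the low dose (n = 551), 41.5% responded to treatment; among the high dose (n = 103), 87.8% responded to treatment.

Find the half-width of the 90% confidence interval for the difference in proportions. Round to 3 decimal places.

0.063

The two standard errors are √(0.4150×0.5850/551) = 0.02099 and √(0.8780×0.1220/103) = 0.03225.
Because the samples are independent, SE_diff = √(0.02099² + 0.03225²) = 0.03848.
Using z* = 1.645 for 90%, ME = 1.645 × 0.03848 = 0.06330.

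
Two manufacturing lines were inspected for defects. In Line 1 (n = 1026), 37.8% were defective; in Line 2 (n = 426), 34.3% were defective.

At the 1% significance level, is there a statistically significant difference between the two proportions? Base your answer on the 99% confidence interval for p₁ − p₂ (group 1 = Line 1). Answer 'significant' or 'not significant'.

Each SE is √(p̂(1−p̂)/n): √(0.3780·0.6220/1026) = 0.01514 and √(0.3430·0.6570/426) = 0.02300.
SE(p̂₁ − p̂₂) = √(SE₁² + SE₂²) = √(0.0002292196 + 0.000529) = 0.02754, since the two samples are independent.
At 99% confidence z* = 2.576; margin = 2.576 × 0.02754 = 0.07094.
The difference is 0.3780 − 0.3430 = 0.0350, so the interval is 0.0350 ± 0.07094 = (-0.03594, 0.10594).
The interval (-0.03594, 0.10594) contains 0, so the difference is not significant.

not significant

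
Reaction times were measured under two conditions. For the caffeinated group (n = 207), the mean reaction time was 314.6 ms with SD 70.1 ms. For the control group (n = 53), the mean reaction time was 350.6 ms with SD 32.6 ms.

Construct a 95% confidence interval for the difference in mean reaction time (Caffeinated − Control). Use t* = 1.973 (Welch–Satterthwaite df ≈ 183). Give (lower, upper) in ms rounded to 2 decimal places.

SE₁ = s₁/√n₁ = 70.1/√207 = 4.8723; SE₂ = 32.6/√53 = 4.4780.
Independent samples, unequal variances: SE_diff = √(SE₁² + SE₂²) = √(23.73930729 + 20.052484) = 6.6175.
t* = 1.973, so margin of error = 1.973 × 6.6175 = 13.0563.
Difference in means = 314.6 − 350.6 = -36.0000.
-36.0000 ± 13.0563 → (-49.06, -22.94).

(-49.06, -22.94)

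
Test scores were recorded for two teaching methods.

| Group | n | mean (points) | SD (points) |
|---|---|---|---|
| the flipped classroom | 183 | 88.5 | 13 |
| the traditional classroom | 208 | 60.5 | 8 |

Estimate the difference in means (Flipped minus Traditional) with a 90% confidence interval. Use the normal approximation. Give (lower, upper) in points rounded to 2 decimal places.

Standard errors of each mean: 13/√183 = 0.9610 and 8/√208 = 0.5547.
SE(x̄₁ − x̄₂) = √(0.9610² + 0.5547²) = 1.1096 for independent samples with unequal variances.
With z* = 1.645, the margin is 1.645 × 1.1096 = 1.8253.
x̄₁ − x̄₂ = 88.5 − 60.5 = 28.0000; the interval is 28.0000 ± 1.8253 = (26.17, 29.83).

(26.17, 29.83)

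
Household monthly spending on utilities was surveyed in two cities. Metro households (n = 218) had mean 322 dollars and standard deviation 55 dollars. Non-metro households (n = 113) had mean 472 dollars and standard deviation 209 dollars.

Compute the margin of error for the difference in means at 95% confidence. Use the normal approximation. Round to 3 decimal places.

39.221

Standard errors of each mean: 55/√218 = 3.7251 and 209/√113 = 19.6611.
SE(x̄₁ − x̄₂) = √(3.7251² + 19.6611²) = 20.0109 for independent samples with unequal variances.
With z* = 1.960, the margin is 1.960 × 20.0109 = 39.2214.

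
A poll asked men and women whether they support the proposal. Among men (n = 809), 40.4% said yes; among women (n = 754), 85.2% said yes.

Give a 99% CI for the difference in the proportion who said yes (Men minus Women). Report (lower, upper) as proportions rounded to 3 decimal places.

The two standard errors are √(0.4040×0.5960/809) = 0.01725 and √(0.8520×0.1480/754) = 0.01293.
Because the samples are independent, SE_diff = √(0.01725² + 0.01293²) = 0.02156.
Using z* = 2.576 for 99%, ME = 2.576 × 0.02156 = 0.05554.
p̂₁ − p̂₂ = -0.4480; interval -0.4480 ± 0.05554 gives (-0.504, -0.392).

(-0.504, -0.392)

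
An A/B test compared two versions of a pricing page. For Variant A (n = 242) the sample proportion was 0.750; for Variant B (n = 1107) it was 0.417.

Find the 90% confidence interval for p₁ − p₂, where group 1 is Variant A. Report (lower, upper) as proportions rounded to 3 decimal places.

(0.281, 0.385)

The two standard errors are √(0.7500×0.2500/242) = 0.02784 and √(0.4170×0.5830/1107) = 0.01482.
Because the samples are independent, SE_diff = √(0.02784² + 0.01482²) = 0.03154.
Using z* = 1.645 for 90%, ME = 1.645 × 0.03154 = 0.05188.
p̂₁ − p̂₂ = 0.3330; interval 0.3330 ± 0.05188 gives (0.281, 0.385).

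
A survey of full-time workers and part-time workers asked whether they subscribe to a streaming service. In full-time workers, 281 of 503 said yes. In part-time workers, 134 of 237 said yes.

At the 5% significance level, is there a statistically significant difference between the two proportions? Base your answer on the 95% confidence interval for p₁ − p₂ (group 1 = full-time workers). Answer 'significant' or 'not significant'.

not significant

Sample proportions: 281/503 = 0.5586, 134/237 = 0.5654.
Each SE is √(p̂(1−p̂)/n): √(0.5586·0.4414/503) = 0.02214 and √(0.5654·0.4346/237) = 0.03220.
SE(p̂₁ − p̂₂) = √(SE₁² + SE₂²) = √(0.0004901796 + 0.00103684) = 0.03908, since the two samples are independent.
At 95% confidence z* = 1.960; margin = 1.960 × 0.03908 = 0.07660.
The difference is 0.5586 − 0.5654 = -0.0068, so the interval is -0.0068 ± 0.07660 = (-0.08340, 0.06980).
The interval (-0.08340, 0.06980) contains 0, so the difference is not significant.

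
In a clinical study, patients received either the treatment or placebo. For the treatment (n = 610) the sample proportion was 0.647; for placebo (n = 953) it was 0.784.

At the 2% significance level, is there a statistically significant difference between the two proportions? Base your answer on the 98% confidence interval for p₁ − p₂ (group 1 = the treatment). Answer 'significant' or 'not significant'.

significant

SE₁ = √(p̂₁(1−p̂₁)/n₁) = √(0.6470·0.3530/610) = 0.01935; SE₂ = √(0.7840·0.2160/953) = 0.01333.
Independent samples: SE of the difference = √(SE₁² + SE₂²) = √(0.0003744225 + 0.0001776889) = 0.02350.
z* for 98% confidence is 2.326, so the margin of error is 2.326 × 0.02350 = 0.05466.
Point estimate p̂₁ − p̂₂ = 0.6470 − 0.7840 = -0.1370.
-0.1370 ± 0.05466 → (-0.19166, -0.08234).
The interval (-0.19166, -0.08234) does not contain 0, so the difference is significant.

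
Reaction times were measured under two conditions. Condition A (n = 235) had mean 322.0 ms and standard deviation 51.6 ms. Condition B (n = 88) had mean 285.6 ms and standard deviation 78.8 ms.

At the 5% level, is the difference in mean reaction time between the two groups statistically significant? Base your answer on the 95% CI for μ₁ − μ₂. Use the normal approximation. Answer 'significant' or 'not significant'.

significant

Standard errors of each mean: 51.6/√235 = 3.3660 and 78.8/√88 = 8.4001.
SE(x̄₁ − x̄₂) = √(3.3660² + 8.4001²) = 9.0494 for independent samples with unequal variances.
With z* = 1.960, the margin is 1.960 × 9.0494 = 17.7368.
x̄₁ − x̄₂ = 322.0 − 285.6 = 36.4000; the interval is 36.4000 ± 17.7368 = (18.6632, 54.1368).
The interval (18.6632, 54.1368) does not contain 0, so the difference is significant.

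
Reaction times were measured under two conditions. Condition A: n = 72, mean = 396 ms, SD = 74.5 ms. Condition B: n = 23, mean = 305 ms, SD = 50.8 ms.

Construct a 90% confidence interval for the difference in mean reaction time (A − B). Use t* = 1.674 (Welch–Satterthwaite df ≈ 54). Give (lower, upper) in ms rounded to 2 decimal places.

(67.97, 114.03)

SE₁ = s₁/√n₁ = 74.5/√72 = 8.7799; SE₂ = 50.8/√23 = 10.5925.
Independent samples, unequal variances: SE_diff = √(SE₁² + SE₂²) = √(77.08664401 + 112.20105625) = 13.7582.
t* = 1.674, so margin of error = 1.674 × 13.7582 = 23.0312.
Difference in means = 396 − 305 = 91.0000.
91.0000 ± 23.0312 → (67.97, 114.03).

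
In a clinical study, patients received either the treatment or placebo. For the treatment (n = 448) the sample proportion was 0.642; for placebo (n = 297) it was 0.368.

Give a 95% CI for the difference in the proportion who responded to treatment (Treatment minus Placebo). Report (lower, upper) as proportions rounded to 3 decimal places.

SE₁ = √(p̂₁(1−p̂₁)/n₁) = √(0.6420·0.3580/448) = 0.02265; SE₂ = √(0.3680·0.6320/297) = 0.02798.
Independent samples: SE of the difference = √(SE₁² + SE₂²) = √(0.0005130225 + 0.0007828804) = 0.03600.
z* for 95% confidence is 1.960, so the margin of error is 1.960 × 0.03600 = 0.07056.
Point estimate p̂₁ − p̂₂ = 0.6420 − 0.3680 = 0.2740.
0.2740 ± 0.07056 → (0.203, 0.345).

(0.203, 0.345)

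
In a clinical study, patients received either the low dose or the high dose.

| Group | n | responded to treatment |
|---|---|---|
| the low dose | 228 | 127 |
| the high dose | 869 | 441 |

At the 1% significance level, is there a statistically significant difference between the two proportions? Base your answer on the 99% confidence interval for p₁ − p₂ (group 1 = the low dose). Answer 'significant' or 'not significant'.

not significant

Sample proportions: 127/228 = 0.5570, 441/869 = 0.5075.
Each SE is √(p̂(1−p̂)/n): √(0.5570·0.4430/228) = 0.03290 and √(0.5075·0.4925/869) = 0.01696.
SE(p̂₁ − p̂₂) = √(SE₁² + SE₂²) = √(0.00108241 + 0.0002876416) = 0.03701, since the two samples are independent.
At 99% confidence z* = 2.576; margin = 2.576 × 0.03701 = 0.09534.
The difference is 0.5570 − 0.5075 = 0.0495, so the interval is 0.0495 ± 0.09534 = (-0.04584, 0.14484).
The interval (-0.04584, 0.14484) contains 0, so the difference is not significant.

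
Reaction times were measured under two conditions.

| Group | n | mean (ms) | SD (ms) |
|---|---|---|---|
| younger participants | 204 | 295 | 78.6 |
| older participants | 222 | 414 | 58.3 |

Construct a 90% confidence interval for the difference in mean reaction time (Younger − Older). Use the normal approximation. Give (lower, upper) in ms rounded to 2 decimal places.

(-130.11, -107.89)

Per-group SEs: s₁/√n₁ = 78.6/√204 = 5.5031, s₂/√n₂ = 58.3/√222 = 3.9128.
Unpooled SE of the difference: √(30.28410961 + 15.31000384) = 6.7523.
Margin of error = z* · SE = 1.645 × 6.7523 = 11.1075.
x̄₁ − x̄₂ = 295 − 414 = -119.0000.
CI: -119.0000 ± 11.1075 = (-130.11, -107.89).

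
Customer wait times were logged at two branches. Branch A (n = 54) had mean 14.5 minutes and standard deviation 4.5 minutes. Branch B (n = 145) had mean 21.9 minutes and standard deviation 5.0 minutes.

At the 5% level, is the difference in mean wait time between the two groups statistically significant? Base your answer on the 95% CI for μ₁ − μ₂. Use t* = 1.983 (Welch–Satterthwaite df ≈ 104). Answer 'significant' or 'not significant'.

SE₁ = s₁/√n₁ = 4.5/√54 = 0.6124; SE₂ = 5.0/√145 = 0.4152.
Independent samples, unequal variances: SE_diff = √(SE₁² + SE₂²) = √(0.37503376 + 0.17239104) = 0.7399.
t* = 1.983, so margin of error = 1.983 × 0.7399 = 1.4672.
Difference in means = 14.5 − 21.9 = -7.4000.
-7.4000 ± 1.4672 → (-8.8672, -5.9328).
The interval (-8.8672, -5.9328) does not contain 0, so the difference is significant.

significant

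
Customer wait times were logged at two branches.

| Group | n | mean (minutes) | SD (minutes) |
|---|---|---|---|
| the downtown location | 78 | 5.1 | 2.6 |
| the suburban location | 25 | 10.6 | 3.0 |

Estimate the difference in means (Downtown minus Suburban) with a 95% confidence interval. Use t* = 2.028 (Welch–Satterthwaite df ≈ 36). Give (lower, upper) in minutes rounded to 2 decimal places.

Per-group SEs: s₁/√n₁ = 2.6/√78 = 0.2944, s₂/√n₂ = 3.0/√25 = 0.6000.
Unpooled SE of the difference: √(0.08667136 + 0.36) = 0.6683.
Margin of error = t* · SE = 2.028 × 0.6683 = 1.3553.
x̄₁ − x̄₂ = 5.1 − 10.6 = -5.5000.
CI: -5.5000 ± 1.3553 = (-6.86, -4.14).

(-6.86, -4.14)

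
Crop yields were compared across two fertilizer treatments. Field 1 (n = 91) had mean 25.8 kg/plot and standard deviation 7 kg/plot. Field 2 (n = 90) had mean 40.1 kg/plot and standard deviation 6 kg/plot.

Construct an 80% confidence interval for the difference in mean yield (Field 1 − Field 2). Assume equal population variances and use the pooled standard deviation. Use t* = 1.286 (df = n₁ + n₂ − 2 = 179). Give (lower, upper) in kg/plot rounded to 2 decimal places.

Pooled variance s_p² = [90·7² + 89·6²] / (91+90−2) = 42.5363, so s_p = 6.5220.
SE_diff = s_p·√(1/n₁ + 1/n₂) = 6.5220·√(1/91 + 1/90) = 0.9696.
t* = 1.286; margin = 1.286 × 0.9696 = 1.2469.
Difference = 25.8 − 40.1 = -14.3000.
-14.3000 ± 1.2469 → (-15.55, -13.05).

(-15.55, -13.05)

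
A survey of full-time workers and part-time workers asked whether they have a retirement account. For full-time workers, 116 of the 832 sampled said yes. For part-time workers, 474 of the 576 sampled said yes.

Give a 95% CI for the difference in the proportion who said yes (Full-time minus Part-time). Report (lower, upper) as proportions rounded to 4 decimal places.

Sample proportions: 116/832 = 0.1394, 474/576 = 0.8229.
Each SE is √(p̂(1−p̂)/n): √(0.1394·0.8606/832) = 0.01201 and √(0.8229·0.1771/576) = 0.01591.
SE(p̂₁ − p̂₂) = √(SE₁² + SE₂²) = √(0.0001442401 + 0.0002531281) = 0.01993, since the two samples are independent.
At 95% confidence z* = 1.960; margin = 1.960 × 0.01993 = 0.03906.
The difference is 0.1394 − 0.8229 = -0.6835, so the interval is -0.6835 ± 0.03906 = (-0.7226, -0.6444).

(-0.7226, -0.6444)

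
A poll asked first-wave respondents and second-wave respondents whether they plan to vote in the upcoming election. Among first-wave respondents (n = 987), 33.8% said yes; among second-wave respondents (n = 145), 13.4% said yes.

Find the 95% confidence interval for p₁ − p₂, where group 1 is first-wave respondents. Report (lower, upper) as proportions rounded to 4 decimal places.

SE₁ = √(p̂₁(1−p̂₁)/n₁) = √(0.3380·0.6620/987) = 0.01506; SE₂ = √(0.1340·0.8660/145) = 0.02829.
Independent samples: SE of the difference = √(SE₁² + SE₂²) = √(0.0002268036 + 0.0008003241) = 0.03205.
z* for 95% confidence is 1.960, so the margin of error is 1.960 × 0.03205 = 0.06282.
Point estimate p̂₁ − p̂₂ = 0.3380 − 0.1340 = 0.2040.
0.2040 ± 0.06282 → (0.1412, 0.2668).

(0.1412, 0.2668)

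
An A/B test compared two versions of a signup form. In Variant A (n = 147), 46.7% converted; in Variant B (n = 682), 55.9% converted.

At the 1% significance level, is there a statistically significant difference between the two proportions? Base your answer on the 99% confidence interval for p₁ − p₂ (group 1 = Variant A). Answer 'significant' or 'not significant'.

The two standard errors are √(0.4670×0.5330/147) = 0.04115 and √(0.5590×0.4410/682) = 0.01901.
Because the samples are independent, SE_diff = √(0.04115² + 0.01901²) = 0.04533.
Using z* = 2.576 for 99%, ME = 2.576 × 0.04533 = 0.11677.
p̂₁ − p̂₂ = -0.0920; interval -0.0920 ± 0.11677 gives (-0.20877, 0.02477).
The interval (-0.20877, 0.02477) contains 0, so the difference is not significant.

not significant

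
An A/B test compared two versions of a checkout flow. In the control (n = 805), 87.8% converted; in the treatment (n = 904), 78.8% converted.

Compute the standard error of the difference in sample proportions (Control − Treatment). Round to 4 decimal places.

0.0178

The two standard errors are √(0.8780×0.1220/805) = 0.01154 and √(0.7880×0.2120/904) = 0.01359.
Because the samples are independent, SE_diff = √(0.01154² + 0.01359²) = 0.01783.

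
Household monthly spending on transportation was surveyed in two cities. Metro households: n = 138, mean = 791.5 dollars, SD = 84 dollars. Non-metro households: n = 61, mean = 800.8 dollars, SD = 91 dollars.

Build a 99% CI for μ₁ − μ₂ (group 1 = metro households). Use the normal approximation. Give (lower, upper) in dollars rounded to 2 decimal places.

SE₁ = s₁/√n₁ = 84/√138 = 7.1506; SE₂ = 91/√61 = 11.6514.
Independent samples, unequal variances: SE_diff = √(SE₁² + SE₂²) = √(51.13108036 + 135.75512196) = 13.6706.
z* = 2.576, so margin of error = 2.576 × 13.6706 = 35.2155.
Difference in means = 791.5 − 800.8 = -9.3000.
-9.3000 ± 35.2155 → (-44.52, 25.92).

(-44.52, 25.92)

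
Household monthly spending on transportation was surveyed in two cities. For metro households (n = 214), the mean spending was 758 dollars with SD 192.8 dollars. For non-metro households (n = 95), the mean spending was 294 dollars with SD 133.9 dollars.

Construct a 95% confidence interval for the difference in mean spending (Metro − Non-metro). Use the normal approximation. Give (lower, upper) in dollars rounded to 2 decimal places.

Standard errors of each mean: 192.8/√214 = 13.1795 and 133.9/√95 = 13.7379.
SE(x̄₁ − x̄₂) = √(13.1795² + 13.7379²) = 19.0376 for independent samples with unequal variances.
With z* = 1.960, the margin is 1.960 × 19.0376 = 37.3137.
x̄₁ − x̄₂ = 758 − 294 = 464.0000; the interval is 464.0000 ± 37.3137 = (426.69, 501.31).

(426.69, 501.31)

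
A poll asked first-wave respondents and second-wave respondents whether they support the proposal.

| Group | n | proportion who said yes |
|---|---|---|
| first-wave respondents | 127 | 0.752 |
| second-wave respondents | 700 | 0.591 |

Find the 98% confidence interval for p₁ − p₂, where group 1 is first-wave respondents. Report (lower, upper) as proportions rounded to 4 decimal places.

SE₁ = √(p̂₁(1−p̂₁)/n₁) = √(0.7520·0.2480/127) = 0.03832; SE₂ = √(0.5910·0.4090/700) = 0.01858.
Independent samples: SE of the difference = √(SE₁² + SE₂²) = √(0.0014684224 + 0.0003452164) = 0.04259.
z* for 98% confidence is 2.326, so the margin of error is 2.326 × 0.04259 = 0.09906.
Point estimate p̂₁ − p̂₂ = 0.7520 − 0.5910 = 0.1610.
0.1610 ± 0.09906 → (0.0619, 0.2601).

(0.0619, 0.2601)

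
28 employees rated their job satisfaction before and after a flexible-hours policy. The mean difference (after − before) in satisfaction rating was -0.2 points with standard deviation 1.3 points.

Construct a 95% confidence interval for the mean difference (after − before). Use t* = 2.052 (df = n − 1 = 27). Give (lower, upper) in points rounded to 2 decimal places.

(-0.70, 0.30)

Paired design: SE = s_d/√n = 1.3/√28 = 0.2457.
t* = 2.052; margin of error = 2.052 × 0.2457 = 0.5042.
-0.2 ± 0.5042 → (-0.70, 0.30).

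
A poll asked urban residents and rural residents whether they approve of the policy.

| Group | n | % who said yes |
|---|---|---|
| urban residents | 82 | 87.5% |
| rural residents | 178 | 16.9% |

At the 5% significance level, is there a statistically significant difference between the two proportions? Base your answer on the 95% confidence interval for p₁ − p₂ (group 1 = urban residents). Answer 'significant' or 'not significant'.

significant

SE₁ = √(p̂₁(1−p̂₁)/n₁) = √(0.8750·0.1250/82) = 0.03652; SE₂ = √(0.1690·0.8310/178) = 0.02809.
Independent samples: SE of the difference = √(SE₁² + SE₂²) = √(0.0013337104 + 0.0007890481) = 0.04607.
z* for 95% confidence is 1.960, so the margin of error is 1.960 × 0.04607 = 0.09030.
Point estimate p̂₁ − p̂₂ = 0.8750 − 0.1690 = 0.7060.
0.7060 ± 0.09030 → (0.61570, 0.79630).
The interval (0.61570, 0.79630) does not contain 0, so the difference is significant.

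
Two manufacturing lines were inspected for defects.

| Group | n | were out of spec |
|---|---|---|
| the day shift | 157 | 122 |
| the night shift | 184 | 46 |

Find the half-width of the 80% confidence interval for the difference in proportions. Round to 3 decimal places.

0.059

p̂₁ = 122/157 = 0.7771 and p̂₂ = 46/184 = 0.2500.
SE₁ = √(p̂₁(1−p̂₁)/n₁) = √(0.7771·0.2229/157) = 0.03322; SE₂ = √(0.2500·0.7500/184) = 0.03192.
Independent samples: SE of the difference = √(SE₁² + SE₂²) = √(0.0011035684 + 0.0010188864) = 0.04607.
z* for 80% confidence is 1.282, so the margin of error is 1.282 × 0.04607 = 0.05906.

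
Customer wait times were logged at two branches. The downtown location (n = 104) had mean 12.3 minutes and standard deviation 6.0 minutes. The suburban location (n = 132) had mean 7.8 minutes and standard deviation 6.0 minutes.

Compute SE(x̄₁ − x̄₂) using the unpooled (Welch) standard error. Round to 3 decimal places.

Standard errors of each mean: 6.0/√104 = 0.5883 and 6.0/√132 = 0.5222.
SE(x̄₁ − x̄₂) = √(0.5883² + 0.5222²) = 0.7866 for independent samples with unequal variances.

0.787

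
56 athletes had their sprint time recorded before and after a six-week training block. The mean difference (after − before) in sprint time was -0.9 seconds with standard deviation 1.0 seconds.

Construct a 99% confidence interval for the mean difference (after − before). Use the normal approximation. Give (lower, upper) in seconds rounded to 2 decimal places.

This is a matched-pairs design, so SE = s_d/√n = 1.0/√56 = 0.1336.
Margin = 2.576 × 0.1336 = 0.3442; the interval is -0.9 ± 0.3442 = (-1.24, -0.56).

(-1.24, -0.56)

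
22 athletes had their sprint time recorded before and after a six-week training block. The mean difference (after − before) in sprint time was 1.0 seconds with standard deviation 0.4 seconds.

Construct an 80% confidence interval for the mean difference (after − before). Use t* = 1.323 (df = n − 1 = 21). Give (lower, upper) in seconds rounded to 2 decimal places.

This is a matched-pairs design, so SE = s_d/√n = 0.4/√22 = 0.0853.
Margin = 1.323 × 0.0853 = 0.1129; the interval is 1.0 ± 0.1129 = (0.89, 1.11).

(0.89, 1.11)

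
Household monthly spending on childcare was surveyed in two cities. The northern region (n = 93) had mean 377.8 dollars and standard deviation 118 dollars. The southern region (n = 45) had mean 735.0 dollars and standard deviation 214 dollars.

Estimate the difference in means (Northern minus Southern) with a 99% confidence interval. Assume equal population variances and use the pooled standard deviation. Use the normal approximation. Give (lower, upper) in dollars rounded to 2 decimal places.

(-430.02, -284.38)

Pooled variance s_p² = [92·118² + 44·214²] / (93+45−2) = 24235.5294, so s_p = 155.6776.
SE_diff = s_p·√(1/n₁ + 1/n₂) = 155.6776·√(1/93 + 1/45) = 28.2695.
z* = 2.576; margin = 2.576 × 28.2695 = 72.8222.
Difference = 377.8 − 735.0 = -357.2000.
-357.2000 ± 72.8222 → (-430.02, -284.38).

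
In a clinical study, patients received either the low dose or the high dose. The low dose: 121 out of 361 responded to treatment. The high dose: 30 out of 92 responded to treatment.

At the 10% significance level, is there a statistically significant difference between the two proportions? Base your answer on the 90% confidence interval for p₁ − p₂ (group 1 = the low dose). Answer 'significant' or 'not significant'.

not significant

p̂₁ = 121/361 = 0.3352 and p̂₂ = 30/92 = 0.3261.
SE₁ = √(p̂₁(1−p̂₁)/n₁) = √(0.3352·0.6648/361) = 0.02485; SE₂ = √(0.3261·0.6739/92) = 0.04887.
Independent samples: SE of the difference = √(SE₁² + SE₂²) = √(0.0006175225 + 0.0023882769) = 0.05483.
z* for 90% confidence is 1.645, so the margin of error is 1.645 × 0.05483 = 0.09020.
Point estimate p̂₁ − p̂₂ = 0.3352 − 0.3261 = 0.0091.
0.0091 ± 0.09020 → (-0.08110, 0.09930).
The interval (-0.08110, 0.09930) contains 0, so the difference is not significant.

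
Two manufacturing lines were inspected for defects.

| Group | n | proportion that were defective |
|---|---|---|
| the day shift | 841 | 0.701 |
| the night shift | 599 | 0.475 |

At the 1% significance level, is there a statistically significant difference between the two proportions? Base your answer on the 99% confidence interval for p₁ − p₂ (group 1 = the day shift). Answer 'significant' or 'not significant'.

Each SE is √(p̂(1−p̂)/n): √(0.7010·0.2990/841) = 0.01579 and √(0.4750·0.5250/599) = 0.02040.
SE(p̂₁ − p̂₂) = √(SE₁² + SE₂²) = √(0.0002493241 + 0.00041616) = 0.02580, since the two samples are independent.
At 99% confidence z* = 2.576; margin = 2.576 × 0.02580 = 0.06646.
The difference is 0.7010 − 0.4750 = 0.2260, so the interval is 0.2260 ± 0.06646 = (0.15954, 0.29246).
The interval (0.15954, 0.29246) does not contain 0, so the difference is significant.

significant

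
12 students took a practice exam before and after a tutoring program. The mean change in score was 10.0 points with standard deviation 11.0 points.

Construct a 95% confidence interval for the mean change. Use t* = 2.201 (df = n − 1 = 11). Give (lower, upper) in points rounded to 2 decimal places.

(3.01, 16.99)

This is a matched-pairs design, so SE = s_d/√n = 11.0/√12 = 3.1754.
Margin = 2.201 × 3.1754 = 6.9891; the interval is 10.0 ± 6.9891 = (3.01, 16.99).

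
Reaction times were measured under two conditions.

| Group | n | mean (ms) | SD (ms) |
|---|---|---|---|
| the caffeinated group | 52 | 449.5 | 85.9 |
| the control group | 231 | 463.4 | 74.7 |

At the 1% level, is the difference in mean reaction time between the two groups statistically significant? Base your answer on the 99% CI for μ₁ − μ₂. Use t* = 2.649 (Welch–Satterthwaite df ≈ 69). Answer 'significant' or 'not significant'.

not significant

Per-group SEs: s₁/√n₁ = 85.9/√52 = 11.9122, s₂/√n₂ = 74.7/√231 = 4.9149.
Unpooled SE of the difference: √(141.90050884 + 24.15624201) = 12.8863.
Margin of error = t* · SE = 2.649 × 12.8863 = 34.1358.
x̄₁ − x̄₂ = 449.5 − 463.4 = -13.9000.
CI: -13.9000 ± 34.1358 = (-48.0358, 20.2358).
The interval (-48.0358, 20.2358) contains 0, so the difference is not significant.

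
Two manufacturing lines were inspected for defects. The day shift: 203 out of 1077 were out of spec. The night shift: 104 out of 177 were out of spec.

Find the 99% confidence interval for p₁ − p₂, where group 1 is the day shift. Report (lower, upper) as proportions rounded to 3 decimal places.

(-0.499, -0.299)

p̂₁ = 203/1077 = 0.1885 and p̂₂ = 104/177 = 0.5876.
SE₁ = √(p̂₁(1−p̂₁)/n₁) = √(0.1885·0.8115/1077) = 0.01192; SE₂ = √(0.5876·0.4124/177) = 0.03700.
Independent samples: SE of the difference = √(SE₁² + SE₂²) = √(0.0001420864 + 0.001369) = 0.03887.
z* for 99% confidence is 2.576, so the margin of error is 2.576 × 0.03887 = 0.10013.
Point estimate p̂₁ − p̂₂ = 0.1885 − 0.5876 = -0.3991.
-0.3991 ± 0.10013 → (-0.499, -0.299).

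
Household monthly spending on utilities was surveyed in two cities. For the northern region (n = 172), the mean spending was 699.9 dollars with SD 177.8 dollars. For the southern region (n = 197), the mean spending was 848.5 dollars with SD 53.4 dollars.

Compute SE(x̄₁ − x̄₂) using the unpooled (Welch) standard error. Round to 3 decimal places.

14.081

SE₁ = s₁/√n₁ = 177.8/√172 = 13.5571; SE₂ = 53.4/√197 = 3.8046.
Independent samples, unequal variances: SE_diff = √(SE₁² + SE₂²) = √(183.79496041 + 14.47498116) = 14.0808.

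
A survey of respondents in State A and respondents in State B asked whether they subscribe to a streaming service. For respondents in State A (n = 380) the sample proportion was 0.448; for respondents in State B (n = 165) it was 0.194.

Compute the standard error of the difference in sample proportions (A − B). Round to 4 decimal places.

0.0400

Each SE is √(p̂(1−p̂)/n): √(0.4480·0.5520/380) = 0.02551 and √(0.1940·0.8060/165) = 0.03078.
SE(p̂₁ − p̂₂) = √(SE₁² + SE₂²) = √(0.0006507601 + 0.0009474084) = 0.03998, since the two samples are independent.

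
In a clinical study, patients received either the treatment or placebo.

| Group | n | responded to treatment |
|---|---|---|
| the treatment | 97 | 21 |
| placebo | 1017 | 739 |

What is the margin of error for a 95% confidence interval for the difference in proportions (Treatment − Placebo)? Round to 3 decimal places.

0.086

Sample proportions: 21/97 = 0.2165, 739/1017 = 0.7266.
Each SE is √(p̂(1−p̂)/n): √(0.2165·0.7835/97) = 0.04182 and √(0.7266·0.2734/1017) = 0.01398.
SE(p̂₁ − p̂₂) = √(SE₁² + SE₂²) = √(0.0017489124 + 0.0001954404) = 0.04409, since the two samples are independent.
At 95% confidence z* = 1.960; margin = 1.960 × 0.04409 = 0.08642.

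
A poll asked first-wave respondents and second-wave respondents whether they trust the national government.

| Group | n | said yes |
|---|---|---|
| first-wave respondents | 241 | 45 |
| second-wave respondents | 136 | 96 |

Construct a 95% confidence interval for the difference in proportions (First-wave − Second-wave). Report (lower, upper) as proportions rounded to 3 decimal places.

p̂₁ = 45/241 = 0.1867 and p̂₂ = 96/136 = 0.7059.
SE₁ = √(p̂₁(1−p̂₁)/n₁) = √(0.1867·0.8133/241) = 0.02510; SE₂ = √(0.7059·0.2941/136) = 0.03907.
Independent samples: SE of the difference = √(SE₁² + SE₂²) = √(0.00063001 + 0.0015264649) = 0.04644.
z* for 95% confidence is 1.960, so the margin of error is 1.960 × 0.04644 = 0.09102.
Point estimate p̂₁ − p̂₂ = 0.1867 − 0.7059 = -0.5192.
-0.5192 ± 0.09102 → (-0.610, -0.428).

(-0.610, -0.428)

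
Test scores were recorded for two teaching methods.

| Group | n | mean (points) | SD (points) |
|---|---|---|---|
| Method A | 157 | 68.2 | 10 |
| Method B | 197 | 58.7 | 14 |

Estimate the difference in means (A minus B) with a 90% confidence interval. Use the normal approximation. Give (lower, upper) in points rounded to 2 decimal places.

SE₁ = s₁/√n₁ = 10/√157 = 0.7981; SE₂ = 14/√197 = 0.9975.
Independent samples, unequal variances: SE_diff = √(SE₁² + SE₂²) = √(0.63696361 + 0.99500625) = 1.2775.
z* = 1.645, so margin of error = 1.645 × 1.2775 = 2.1015.
Difference in means = 68.2 − 58.7 = 9.5000.
9.5000 ± 2.1015 → (7.40, 11.60).

(7.40, 11.60)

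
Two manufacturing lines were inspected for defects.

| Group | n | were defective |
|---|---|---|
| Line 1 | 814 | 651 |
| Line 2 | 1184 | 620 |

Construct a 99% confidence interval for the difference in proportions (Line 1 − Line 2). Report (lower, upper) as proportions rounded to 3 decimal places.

Sample proportions: 651/814 = 0.7998, 620/1184 = 0.5236.
Each SE is √(p̂(1−p̂)/n): √(0.7998·0.2002/814) = 0.01403 and √(0.5236·0.4764/1184) = 0.01451.
SE(p̂₁ − p̂₂) = √(SE₁² + SE₂²) = √(0.0001968409 + 0.0002105401) = 0.02018, since the two samples are independent.
At 99% confidence z* = 2.576; margin = 2.576 × 0.02018 = 0.05198.
The difference is 0.7998 − 0.5236 = 0.2762, so the interval is 0.2762 ± 0.05198 = (0.224, 0.328).

(0.224, 0.328)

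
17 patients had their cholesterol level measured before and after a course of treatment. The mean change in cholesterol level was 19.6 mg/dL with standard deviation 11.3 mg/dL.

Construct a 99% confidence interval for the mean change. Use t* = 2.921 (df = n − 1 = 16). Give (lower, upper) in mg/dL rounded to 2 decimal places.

(11.59, 27.61)

This is a matched-pairs design, so SE = s_d/√n = 11.3/√17 = 2.7407.
Margin = 2.921 × 2.7407 = 8.0056; the interval is 19.6 ± 8.0056 = (11.59, 27.61).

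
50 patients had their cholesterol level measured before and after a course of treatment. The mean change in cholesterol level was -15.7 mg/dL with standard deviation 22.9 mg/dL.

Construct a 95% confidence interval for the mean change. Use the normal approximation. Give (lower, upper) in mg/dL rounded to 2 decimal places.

Paired design: SE = s_d/√n = 22.9/√50 = 3.2385.
z* = 1.960; margin of error = 1.960 × 3.2385 = 6.3475.
-15.7 ± 6.3475 → (-22.05, -9.35).

(-22.05, -9.35)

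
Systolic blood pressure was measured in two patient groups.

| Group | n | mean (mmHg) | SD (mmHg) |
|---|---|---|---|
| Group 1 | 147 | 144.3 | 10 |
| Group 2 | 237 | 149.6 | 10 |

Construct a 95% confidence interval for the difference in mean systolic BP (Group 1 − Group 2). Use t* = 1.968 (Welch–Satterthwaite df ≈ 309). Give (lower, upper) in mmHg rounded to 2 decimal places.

(-7.37, -3.23)

Standard errors of each mean: 10/√147 = 0.8248 and 10/√237 = 0.6496.
SE(x̄₁ − x̄₂) = √(0.8248² + 0.6496²) = 1.0499 for independent samples with unequal variances.
With t* = 1.968, the margin is 1.968 × 1.0499 = 2.0662.
x̄₁ − x̄₂ = 144.3 − 149.6 = -5.3000; the interval is -5.3000 ± 2.0662 = (-7.37, -3.23).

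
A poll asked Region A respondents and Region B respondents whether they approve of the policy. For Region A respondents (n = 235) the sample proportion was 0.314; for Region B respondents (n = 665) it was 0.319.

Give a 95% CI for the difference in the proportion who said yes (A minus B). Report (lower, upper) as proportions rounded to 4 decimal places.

The two standard errors are √(0.3140×0.6860/235) = 0.03028 and √(0.3190×0.6810/665) = 0.01807.
Because the samples are independent, SE_diff = √(0.03028² + 0.01807²) = 0.03526.
Using z* = 1.960 for 95%, ME = 1.960 × 0.03526 = 0.06911.
p̂₁ − p̂₂ = -0.0050; interval -0.0050 ± 0.06911 gives (-0.0741, 0.0641).

(-0.0741, 0.0641)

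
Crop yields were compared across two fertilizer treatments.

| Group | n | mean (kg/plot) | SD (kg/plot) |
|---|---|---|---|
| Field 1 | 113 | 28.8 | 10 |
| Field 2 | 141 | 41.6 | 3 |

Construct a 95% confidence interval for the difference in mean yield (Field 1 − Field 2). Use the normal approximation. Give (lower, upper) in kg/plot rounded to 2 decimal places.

(-14.71, -10.89)

SE₁ = s₁/√n₁ = 10/√113 = 0.9407; SE₂ = 3/√141 = 0.2526.
Independent samples, unequal variances: SE_diff = √(SE₁² + SE₂²) = √(0.88491649 + 0.06380676) = 0.9740.
z* = 1.960, so margin of error = 1.960 × 0.9740 = 1.9090.
Difference in means = 28.8 − 41.6 = -12.8000.
-12.8000 ± 1.9090 → (-14.71, -10.89).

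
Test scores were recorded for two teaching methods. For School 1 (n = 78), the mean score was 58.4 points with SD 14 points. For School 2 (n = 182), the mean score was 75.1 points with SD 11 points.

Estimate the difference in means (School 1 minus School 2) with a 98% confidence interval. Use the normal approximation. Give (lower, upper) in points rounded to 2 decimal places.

(-20.85, -12.55)

Per-group SEs: s₁/√n₁ = 14/√78 = 1.5852, s₂/√n₂ = 11/√182 = 0.8154.
Unpooled SE of the difference: √(2.51285904 + 0.66487716) = 1.7826.
Margin of error = z* · SE = 2.326 × 1.7826 = 4.1463.
x̄₁ − x̄₂ = 58.4 − 75.1 = -16.7000.
CI: -16.7000 ± 4.1463 = (-20.85, -12.55).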